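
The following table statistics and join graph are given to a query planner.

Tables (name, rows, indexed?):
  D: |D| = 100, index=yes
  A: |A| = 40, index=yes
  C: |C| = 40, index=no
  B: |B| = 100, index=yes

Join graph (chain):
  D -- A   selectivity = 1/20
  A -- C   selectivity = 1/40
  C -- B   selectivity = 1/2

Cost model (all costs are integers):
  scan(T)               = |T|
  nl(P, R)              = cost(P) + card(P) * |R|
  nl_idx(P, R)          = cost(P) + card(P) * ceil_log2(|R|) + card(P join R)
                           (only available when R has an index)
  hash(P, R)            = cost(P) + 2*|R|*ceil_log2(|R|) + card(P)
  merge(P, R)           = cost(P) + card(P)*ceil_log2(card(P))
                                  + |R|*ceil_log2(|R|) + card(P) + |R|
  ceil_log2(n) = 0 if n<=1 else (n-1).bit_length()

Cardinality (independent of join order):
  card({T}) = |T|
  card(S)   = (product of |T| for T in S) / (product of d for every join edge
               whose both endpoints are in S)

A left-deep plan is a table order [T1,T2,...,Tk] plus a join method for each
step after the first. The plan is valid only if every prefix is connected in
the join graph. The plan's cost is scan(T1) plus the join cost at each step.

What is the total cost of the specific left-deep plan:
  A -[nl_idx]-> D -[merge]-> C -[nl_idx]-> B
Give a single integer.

step 1: scan A: cost=40, card=40
step 2: join D via nl_idx
    card(P join D) = 40*100/(20) = 200
    cost = 40 + 40*7 + 200 = 520
step 3: join C via merge
    card(P join C) = 200*40/(40) = 200
    cost = 520 + 200*8 + 40*6 + 200 + 40 = 2600
step 4: join B via nl_idx
    card(P join B) = 200*100/(2) = 10000
    cost = 2600 + 200*7 + 10000 = 14000

14000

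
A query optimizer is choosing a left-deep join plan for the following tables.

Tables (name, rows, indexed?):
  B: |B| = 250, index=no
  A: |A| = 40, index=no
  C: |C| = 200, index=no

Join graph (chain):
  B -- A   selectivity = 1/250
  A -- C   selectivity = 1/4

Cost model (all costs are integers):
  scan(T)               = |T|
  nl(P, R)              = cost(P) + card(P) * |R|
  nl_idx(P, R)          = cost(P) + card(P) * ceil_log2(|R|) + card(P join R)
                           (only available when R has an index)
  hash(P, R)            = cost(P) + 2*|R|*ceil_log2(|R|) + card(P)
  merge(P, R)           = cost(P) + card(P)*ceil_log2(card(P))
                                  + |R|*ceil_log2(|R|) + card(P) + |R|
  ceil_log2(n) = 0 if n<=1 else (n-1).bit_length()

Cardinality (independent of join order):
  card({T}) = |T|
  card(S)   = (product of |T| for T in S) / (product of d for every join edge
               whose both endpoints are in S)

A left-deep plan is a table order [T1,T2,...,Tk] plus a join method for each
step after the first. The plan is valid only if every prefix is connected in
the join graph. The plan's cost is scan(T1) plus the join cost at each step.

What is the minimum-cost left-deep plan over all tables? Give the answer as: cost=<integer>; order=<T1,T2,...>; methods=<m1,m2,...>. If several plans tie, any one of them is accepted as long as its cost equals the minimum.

cost=3060; order=B,A,C; methods=hash,merge

Selinger DP (subsets sized 1..n):
  {B}: scan cost=250, card=250
  {A}: scan cost=40, card=40
  {C}: scan cost=200, card=200
  {AB}: card=40; try (A,hash)→980, (B,merge)→2570, (A,merge)→2780, (B,hash)→4080, (B,nl)→10040, (A,nl)→10250; best=980 via (A,hash)
  {AC}: card=2000; try (A,hash)→880, (C,merge)→2120, (A,merge)→2280, (C,hash)→3280, (C,nl)→8040, (A,nl)→8200; best=880 via (A,hash)
  {ABC}: card=2000; try (C,merge)→3060, (C,hash)→4220, (B,hash)→6880, (C,nl)→8980, (B,merge)→27130, (B,nl)→500880; best=3060 via (C,merge)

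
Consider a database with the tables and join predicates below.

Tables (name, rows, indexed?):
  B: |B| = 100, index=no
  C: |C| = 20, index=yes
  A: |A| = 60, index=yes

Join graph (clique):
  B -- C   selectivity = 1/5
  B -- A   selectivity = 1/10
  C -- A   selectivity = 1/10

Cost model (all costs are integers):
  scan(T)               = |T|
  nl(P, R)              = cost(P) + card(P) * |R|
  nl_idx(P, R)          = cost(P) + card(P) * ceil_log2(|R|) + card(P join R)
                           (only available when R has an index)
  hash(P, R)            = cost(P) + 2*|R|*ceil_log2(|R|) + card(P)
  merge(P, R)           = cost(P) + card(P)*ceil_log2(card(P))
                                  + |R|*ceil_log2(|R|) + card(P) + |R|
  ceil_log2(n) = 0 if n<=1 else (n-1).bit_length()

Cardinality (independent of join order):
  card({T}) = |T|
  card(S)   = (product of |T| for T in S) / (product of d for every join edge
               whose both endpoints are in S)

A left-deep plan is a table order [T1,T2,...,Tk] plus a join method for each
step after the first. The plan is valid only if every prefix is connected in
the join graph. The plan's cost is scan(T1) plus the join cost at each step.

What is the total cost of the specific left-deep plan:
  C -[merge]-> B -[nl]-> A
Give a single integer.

step 1: scan C: cost=20, card=20
step 2: join B via merge
    card(P join B) = 20*100/(5) = 400
    cost = 20 + 20*5 + 100*7 + 20 + 100 = 940
step 3: join A via nl
    card(P join A) = 400*60/(10*10) = 240
    cost = 940 + 400*60 = 24940

24940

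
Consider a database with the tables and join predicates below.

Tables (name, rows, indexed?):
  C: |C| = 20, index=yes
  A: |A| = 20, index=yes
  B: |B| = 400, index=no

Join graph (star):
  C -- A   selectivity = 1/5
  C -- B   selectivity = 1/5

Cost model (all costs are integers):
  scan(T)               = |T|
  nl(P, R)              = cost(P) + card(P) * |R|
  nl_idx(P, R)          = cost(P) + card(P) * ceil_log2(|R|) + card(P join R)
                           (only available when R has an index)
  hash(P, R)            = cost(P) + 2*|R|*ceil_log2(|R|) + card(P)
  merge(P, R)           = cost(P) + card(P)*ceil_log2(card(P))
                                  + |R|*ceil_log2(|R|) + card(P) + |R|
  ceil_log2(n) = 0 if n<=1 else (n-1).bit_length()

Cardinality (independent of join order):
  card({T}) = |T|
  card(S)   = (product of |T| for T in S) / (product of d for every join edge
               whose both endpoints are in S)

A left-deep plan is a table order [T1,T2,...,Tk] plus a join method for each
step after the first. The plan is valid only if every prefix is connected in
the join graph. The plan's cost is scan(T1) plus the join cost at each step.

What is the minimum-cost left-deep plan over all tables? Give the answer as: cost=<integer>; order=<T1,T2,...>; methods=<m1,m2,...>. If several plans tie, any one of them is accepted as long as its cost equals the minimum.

cost=2800; order=B,C,A; methods=hash,hash

Selinger DP (subsets sized 1..n):
  {C}: scan cost=20, card=20
  {A}: scan cost=20, card=20
  {B}: scan cost=400, card=400
  {AC}: card=80; try (C,nl_idx)→200, (A,nl_idx)→200, (C,hash)→240, (A,hash)→240, (C,merge)→260, (A,merge)→260 …(+2); best=200 via (C,nl_idx)
  {BC}: card=1600; try (C,hash)→1000, (C,nl_idx)→4000, (B,merge)→4140, (C,merge)→4520, (B,hash)→7240, (B,nl)→8020 …(+1); best=1000 via (C,hash)
  {ABC}: card=6400; try (A,hash)→2800, (B,merge)→4840, (B,hash)→7480, (A,nl_idx)→15400, (A,merge)→20320, (B,nl)→32200 …(+1); best=2800 via (A,hash)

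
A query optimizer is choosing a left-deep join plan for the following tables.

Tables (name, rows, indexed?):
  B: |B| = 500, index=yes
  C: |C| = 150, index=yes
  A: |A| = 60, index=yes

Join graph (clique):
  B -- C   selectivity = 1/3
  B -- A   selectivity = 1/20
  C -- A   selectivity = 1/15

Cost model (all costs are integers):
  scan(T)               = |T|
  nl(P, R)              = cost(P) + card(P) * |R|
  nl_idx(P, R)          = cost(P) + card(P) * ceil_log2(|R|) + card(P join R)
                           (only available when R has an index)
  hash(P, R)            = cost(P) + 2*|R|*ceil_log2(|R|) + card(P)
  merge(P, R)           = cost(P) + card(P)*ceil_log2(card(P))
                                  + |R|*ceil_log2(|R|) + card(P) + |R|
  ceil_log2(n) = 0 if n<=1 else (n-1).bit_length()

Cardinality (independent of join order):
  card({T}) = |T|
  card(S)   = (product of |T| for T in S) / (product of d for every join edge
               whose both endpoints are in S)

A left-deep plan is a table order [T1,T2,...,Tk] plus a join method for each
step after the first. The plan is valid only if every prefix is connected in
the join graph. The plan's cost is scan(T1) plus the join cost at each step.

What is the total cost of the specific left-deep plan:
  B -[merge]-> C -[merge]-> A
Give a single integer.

step 1: scan B: cost=500, card=500
step 2: join C via merge
    card(P join C) = 500*150/(3) = 25000
    cost = 500 + 500*9 + 150*8 + 500 + 150 = 6850
step 3: join A via merge
    card(P join A) = 25000*60/(20*15) = 5000
    cost = 6850 + 25000*15 + 60*6 + 25000 + 60 = 407270

407270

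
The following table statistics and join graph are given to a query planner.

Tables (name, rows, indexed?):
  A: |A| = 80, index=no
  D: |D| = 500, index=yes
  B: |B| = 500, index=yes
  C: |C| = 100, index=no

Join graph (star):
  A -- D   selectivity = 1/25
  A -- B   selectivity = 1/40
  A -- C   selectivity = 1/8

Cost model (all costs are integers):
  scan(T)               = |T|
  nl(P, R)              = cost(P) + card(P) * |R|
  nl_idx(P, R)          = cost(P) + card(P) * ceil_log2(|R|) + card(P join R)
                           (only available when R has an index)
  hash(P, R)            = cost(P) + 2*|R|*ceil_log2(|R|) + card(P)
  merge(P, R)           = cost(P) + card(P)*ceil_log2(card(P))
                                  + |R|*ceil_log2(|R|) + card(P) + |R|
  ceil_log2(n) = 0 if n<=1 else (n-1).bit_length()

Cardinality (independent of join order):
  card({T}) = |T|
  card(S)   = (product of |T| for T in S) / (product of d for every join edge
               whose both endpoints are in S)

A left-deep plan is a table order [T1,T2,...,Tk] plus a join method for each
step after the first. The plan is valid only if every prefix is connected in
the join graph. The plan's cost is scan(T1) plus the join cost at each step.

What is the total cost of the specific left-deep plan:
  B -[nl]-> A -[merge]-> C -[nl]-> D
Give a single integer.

6302300

step 1: scan B: cost=500, card=500
step 2: join A via nl
    card(P join A) = 500*80/(40) = 1000
    cost = 500 + 500*80 = 40500
step 3: join C via merge
    card(P join C) = 1000*100/(8) = 12500
    cost = 40500 + 1000*10 + 100*7 + 1000 + 100 = 52300
step 4: join D via nl
    card(P join D) = 12500*500/(25) = 250000
    cost = 52300 + 12500*500 = 6302300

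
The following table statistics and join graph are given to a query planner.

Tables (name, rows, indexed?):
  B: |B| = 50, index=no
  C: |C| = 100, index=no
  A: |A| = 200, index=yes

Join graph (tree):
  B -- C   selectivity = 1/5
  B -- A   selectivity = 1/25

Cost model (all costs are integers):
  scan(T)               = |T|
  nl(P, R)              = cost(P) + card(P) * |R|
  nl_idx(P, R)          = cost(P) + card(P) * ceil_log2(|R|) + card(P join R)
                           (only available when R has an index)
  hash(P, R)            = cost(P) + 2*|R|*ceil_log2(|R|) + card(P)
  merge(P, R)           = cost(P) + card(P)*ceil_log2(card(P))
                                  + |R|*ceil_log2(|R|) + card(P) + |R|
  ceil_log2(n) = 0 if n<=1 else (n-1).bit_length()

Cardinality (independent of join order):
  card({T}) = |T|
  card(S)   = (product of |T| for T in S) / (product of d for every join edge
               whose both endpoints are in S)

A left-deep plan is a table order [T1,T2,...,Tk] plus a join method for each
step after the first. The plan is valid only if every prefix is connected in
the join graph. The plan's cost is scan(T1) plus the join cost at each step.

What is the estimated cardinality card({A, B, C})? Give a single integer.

8000

Tables in S: A(200), B(50), C(100)
Edges inside S: B-C(d=5), B-A(d=25)
numerator = 200 * 50 * 100 = 1000000
denominator = 5 * 25 = 125
card(S) = 1000000 / 125 = 8000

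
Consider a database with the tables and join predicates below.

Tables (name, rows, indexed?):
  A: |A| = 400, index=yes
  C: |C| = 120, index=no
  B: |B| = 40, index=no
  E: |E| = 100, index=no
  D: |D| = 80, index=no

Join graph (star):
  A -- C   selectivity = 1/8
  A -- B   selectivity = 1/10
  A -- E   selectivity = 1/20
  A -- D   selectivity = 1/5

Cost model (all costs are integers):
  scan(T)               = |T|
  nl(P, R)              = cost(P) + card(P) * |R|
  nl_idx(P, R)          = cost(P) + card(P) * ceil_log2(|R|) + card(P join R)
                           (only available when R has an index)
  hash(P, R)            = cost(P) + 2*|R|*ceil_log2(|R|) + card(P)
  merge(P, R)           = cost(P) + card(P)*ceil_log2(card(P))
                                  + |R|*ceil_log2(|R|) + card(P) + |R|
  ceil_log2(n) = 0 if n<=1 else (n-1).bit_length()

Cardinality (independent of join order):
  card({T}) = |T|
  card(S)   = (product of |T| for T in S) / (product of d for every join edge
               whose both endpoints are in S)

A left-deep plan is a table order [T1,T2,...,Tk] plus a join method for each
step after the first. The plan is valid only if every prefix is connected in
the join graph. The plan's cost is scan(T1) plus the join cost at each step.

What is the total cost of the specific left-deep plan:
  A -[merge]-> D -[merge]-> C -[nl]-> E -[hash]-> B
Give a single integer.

step 1: scan A: cost=400, card=400
step 2: join D via merge
    card(P join D) = 400*80/(5) = 6400
    cost = 400 + 400*9 + 80*7 + 400 + 80 = 5040
step 3: join C via merge
    card(P join C) = 6400*120/(8) = 96000
    cost = 5040 + 6400*13 + 120*7 + 6400 + 120 = 95600
step 4: join E via nl
    card(P join E) = 96000*100/(20) = 480000
    cost = 95600 + 96000*100 = 9695600
step 5: join B via hash
    card(P join B) = 480000*40/(10) = 1920000
    cost = 9695600 + 2*40*6 + 480000 = 10176080

10176080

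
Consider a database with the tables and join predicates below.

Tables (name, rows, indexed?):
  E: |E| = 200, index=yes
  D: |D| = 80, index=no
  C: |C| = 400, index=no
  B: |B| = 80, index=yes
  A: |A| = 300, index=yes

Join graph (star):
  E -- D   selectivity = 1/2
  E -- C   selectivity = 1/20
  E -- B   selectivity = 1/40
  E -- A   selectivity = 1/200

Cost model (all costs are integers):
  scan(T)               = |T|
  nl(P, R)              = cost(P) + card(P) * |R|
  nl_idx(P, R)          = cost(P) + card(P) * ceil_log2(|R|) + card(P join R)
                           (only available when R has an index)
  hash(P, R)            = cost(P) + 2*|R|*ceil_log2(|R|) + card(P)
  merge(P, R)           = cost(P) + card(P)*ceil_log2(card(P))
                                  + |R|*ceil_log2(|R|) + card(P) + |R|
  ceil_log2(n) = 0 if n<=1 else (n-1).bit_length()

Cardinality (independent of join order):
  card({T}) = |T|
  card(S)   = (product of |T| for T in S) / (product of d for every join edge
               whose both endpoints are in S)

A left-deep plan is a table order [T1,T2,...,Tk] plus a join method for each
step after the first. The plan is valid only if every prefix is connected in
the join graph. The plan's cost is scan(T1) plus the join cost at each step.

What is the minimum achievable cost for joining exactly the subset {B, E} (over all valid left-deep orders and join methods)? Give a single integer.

Selinger DP over subsets of {B,E}:
  {E}: scan cost=200, card=200
  {B}: scan cost=80, card=80
  {BE}: card=400; try (E,nl_idx)→1120, (B,hash)→1520, (B,nl_idx)→2000, (E,merge)→2520, (B,merge)→2640, (E,hash)→3360 …(+2); best=1120 via (E,nl_idx)

1120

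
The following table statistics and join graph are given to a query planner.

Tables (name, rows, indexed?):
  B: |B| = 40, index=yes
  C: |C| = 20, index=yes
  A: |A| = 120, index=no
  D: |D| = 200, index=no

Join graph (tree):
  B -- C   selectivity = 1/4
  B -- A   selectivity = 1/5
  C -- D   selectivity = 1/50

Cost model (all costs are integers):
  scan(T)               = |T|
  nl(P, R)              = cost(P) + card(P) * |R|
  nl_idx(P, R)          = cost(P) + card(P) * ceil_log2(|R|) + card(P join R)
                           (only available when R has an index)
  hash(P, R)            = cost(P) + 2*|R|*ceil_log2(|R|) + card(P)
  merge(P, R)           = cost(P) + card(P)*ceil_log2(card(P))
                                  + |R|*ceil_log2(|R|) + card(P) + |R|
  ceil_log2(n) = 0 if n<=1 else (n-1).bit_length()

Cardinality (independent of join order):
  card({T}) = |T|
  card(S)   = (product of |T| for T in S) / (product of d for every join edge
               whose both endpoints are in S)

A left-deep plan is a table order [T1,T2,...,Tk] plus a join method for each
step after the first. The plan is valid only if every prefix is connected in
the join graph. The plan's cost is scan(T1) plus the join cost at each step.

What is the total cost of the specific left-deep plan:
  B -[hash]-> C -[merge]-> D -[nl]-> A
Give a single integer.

step 1: scan B: cost=40, card=40
step 2: join C via hash
    card(P join C) = 40*20/(4) = 200
    cost = 40 + 2*20*5 + 40 = 280
step 3: join D via merge
    card(P join D) = 200*200/(50) = 800
    cost = 280 + 200*8 + 200*8 + 200 + 200 = 3880
step 4: join A via nl
    card(P join A) = 800*120/(5) = 19200
    cost = 3880 + 800*120 = 99880

99880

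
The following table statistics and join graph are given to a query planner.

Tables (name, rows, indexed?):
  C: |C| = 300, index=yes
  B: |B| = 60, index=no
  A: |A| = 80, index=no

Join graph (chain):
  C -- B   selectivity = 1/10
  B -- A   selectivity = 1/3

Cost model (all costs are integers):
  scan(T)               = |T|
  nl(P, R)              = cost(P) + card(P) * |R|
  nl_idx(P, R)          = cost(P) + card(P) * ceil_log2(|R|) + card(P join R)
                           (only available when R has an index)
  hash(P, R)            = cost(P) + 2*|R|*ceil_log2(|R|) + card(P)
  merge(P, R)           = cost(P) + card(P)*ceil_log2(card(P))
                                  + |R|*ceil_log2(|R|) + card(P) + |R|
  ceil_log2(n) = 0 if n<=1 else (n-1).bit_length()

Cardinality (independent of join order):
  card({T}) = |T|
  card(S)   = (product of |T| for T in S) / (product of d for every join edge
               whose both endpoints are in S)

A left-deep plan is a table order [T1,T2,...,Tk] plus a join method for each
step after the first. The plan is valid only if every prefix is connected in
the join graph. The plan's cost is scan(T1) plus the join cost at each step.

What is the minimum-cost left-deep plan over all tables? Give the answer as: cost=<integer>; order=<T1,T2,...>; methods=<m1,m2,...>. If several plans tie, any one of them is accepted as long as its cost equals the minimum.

cost=4240; order=C,B,A; methods=hash,hash

Selinger DP (subsets sized 1..n):
  {C}: scan cost=300, card=300
  {B}: scan cost=60, card=60
  {A}: scan cost=80, card=80
  {BC}: card=1800; try (B,hash)→1320, (C,nl_idx)→2400, (C,merge)→3480, (B,merge)→3720, (C,hash)→5520, (C,nl)→18060 …(+1); best=1320 via (B,hash)
  {AB}: card=1600; try (B,hash)→880, (A,merge)→1120, (B,merge)→1140, (A,hash)→1240, (A,nl)→4860, (B,nl)→4880; best=880 via (B,hash)
  {ABC}: card=48000; try (A,hash)→4240, (C,hash)→7880, (C,merge)→23080, (A,merge)→23560, (C,nl_idx)→63280, (A,nl)→145320 …(+1); best=4240 via (A,hash)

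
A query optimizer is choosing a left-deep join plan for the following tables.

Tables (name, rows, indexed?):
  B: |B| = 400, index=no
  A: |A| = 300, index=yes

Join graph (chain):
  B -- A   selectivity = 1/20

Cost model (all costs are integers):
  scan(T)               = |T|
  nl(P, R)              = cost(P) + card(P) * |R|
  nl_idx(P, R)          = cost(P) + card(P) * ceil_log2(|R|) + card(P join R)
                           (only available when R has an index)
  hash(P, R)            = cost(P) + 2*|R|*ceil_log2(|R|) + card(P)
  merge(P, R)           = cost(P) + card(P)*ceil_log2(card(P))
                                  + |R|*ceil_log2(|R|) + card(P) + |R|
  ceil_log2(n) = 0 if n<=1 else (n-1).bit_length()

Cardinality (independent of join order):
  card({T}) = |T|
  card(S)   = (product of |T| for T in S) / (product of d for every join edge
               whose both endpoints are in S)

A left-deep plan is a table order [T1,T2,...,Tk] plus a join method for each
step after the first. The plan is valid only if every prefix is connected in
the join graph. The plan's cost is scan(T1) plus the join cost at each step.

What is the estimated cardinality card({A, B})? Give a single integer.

Tables in S: A(300), B(400)
Edges inside S: B-A(d=20)
numerator = 300 * 400 = 120000
denominator = 20 = 20
card(S) = 120000 / 20 = 6000

6000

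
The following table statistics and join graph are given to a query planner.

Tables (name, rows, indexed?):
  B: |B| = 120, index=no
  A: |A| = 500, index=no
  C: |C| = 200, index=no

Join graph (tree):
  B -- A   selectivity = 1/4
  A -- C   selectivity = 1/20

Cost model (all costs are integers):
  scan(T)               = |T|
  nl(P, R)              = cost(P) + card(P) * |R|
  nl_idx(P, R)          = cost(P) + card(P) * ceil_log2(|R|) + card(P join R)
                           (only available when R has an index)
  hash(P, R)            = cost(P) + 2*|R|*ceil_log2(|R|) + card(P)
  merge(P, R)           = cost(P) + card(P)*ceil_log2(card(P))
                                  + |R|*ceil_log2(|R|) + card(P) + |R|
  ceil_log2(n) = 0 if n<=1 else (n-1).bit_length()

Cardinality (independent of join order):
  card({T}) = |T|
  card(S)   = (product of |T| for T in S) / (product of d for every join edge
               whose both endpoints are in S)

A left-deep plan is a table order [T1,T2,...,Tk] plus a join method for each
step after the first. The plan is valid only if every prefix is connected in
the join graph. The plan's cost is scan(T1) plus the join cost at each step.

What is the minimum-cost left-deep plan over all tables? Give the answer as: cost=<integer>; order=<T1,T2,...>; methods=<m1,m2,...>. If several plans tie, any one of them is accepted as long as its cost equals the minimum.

Selinger DP (subsets sized 1..n):
  {B}: scan cost=120, card=120
  {A}: scan cost=500, card=500
  {C}: scan cost=200, card=200
  {AB}: card=15000; try (B,hash)→2680, (A,merge)→6080, (B,merge)→6460, (A,hash)→9240, (A,nl)→60120, (B,nl)→60500; best=2680 via (B,hash)
  {AC}: card=5000; try (C,hash)→4200, (A,merge)→7000, (C,merge)→7300, (A,hash)→9400, (A,nl)→100200, (C,nl)→100500; best=4200 via (C,hash)
  {ABC}: card=150000; try (B,hash)→10880, (C,hash)→20880, (B,merge)→75160, (C,merge)→229480, (B,nl)→604200, (C,nl)→3002680; best=10880 via (B,hash)

cost=10880; order=A,C,B; methods=hash,hash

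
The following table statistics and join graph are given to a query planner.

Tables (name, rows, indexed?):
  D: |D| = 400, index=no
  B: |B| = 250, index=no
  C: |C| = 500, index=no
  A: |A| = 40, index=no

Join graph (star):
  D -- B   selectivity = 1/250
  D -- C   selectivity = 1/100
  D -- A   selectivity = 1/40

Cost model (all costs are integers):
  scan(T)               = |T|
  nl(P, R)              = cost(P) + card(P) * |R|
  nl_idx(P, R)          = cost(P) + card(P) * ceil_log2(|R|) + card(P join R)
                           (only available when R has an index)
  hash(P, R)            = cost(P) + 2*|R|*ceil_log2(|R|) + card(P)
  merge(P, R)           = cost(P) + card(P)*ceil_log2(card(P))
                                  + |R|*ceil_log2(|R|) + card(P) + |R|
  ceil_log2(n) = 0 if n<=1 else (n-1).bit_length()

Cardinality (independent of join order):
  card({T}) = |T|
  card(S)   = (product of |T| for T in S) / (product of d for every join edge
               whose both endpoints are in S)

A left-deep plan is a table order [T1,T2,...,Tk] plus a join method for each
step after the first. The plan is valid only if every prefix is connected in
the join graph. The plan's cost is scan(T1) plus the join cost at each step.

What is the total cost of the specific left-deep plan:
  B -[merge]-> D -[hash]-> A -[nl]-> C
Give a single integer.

step 1: scan B: cost=250, card=250
step 2: join D via merge
    card(P join D) = 250*400/(250) = 400
    cost = 250 + 250*8 + 400*9 + 250 + 400 = 6500
step 3: join A via hash
    card(P join A) = 400*40/(40) = 400
    cost = 6500 + 2*40*6 + 400 = 7380
step 4: join C via nl
    card(P join C) = 400*500/(100) = 2000
    cost = 7380 + 400*500 = 207380

207380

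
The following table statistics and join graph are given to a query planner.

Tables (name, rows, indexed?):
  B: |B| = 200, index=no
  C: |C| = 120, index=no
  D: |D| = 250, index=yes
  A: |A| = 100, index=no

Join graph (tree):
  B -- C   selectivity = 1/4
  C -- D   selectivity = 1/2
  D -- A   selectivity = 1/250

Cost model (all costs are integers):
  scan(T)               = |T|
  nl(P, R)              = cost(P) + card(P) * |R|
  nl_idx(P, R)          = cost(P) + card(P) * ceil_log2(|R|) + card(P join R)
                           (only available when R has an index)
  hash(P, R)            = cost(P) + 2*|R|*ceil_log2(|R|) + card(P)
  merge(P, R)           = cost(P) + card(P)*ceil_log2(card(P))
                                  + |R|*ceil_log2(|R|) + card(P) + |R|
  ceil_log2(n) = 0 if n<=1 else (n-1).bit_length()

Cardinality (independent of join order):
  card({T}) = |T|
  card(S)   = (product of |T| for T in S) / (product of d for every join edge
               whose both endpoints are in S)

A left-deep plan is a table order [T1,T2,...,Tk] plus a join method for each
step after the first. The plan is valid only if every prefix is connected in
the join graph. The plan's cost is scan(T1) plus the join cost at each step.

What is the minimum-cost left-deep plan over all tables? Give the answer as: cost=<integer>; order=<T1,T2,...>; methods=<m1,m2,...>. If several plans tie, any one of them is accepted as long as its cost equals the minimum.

cost=11960; order=A,D,C,B; methods=nl_idx,merge,hash

Selinger DP (subsets sized 1..n):
  {B}: scan cost=200, card=200
  {C}: scan cost=120, card=120
  {D}: scan cost=250, card=250
  {A}: scan cost=100, card=100
  {BC}: card=6000; try (C,hash)→2080, (B,merge)→2880, (C,merge)→2960, (B,hash)→3440, (B,nl)→24120, (C,nl)→24200; best=2080 via (C,hash)
  {CD}: card=15000; try (C,hash)→2180, (D,merge)→3330, (C,merge)→3460, (D,hash)→4240, (D,nl_idx)→16080, (D,nl)→30120 …(+1); best=2180 via (C,hash)
  {AD}: card=100; try (D,nl_idx)→1000, (A,hash)→1900, (D,merge)→3150, (A,merge)→3300, (D,hash)→4200, (D,nl)→25100 …(+1); best=1000 via (D,nl_idx)
  {BCD}: card=750000; try (D,hash)→12080, (B,hash)→20380, (D,merge)→88330, (B,merge)→228980, (D,nl_idx)→800080, (D,nl)→1502080 …(+1); best=12080 via (D,hash)
  {ACD}: card=6000; try (C,merge)→2760, (C,hash)→2780, (C,nl)→13000, (A,hash)→18580, (A,merge)→227980, (A,nl)→1502180; best=2760 via (C,merge)
  {ABCD}: card=300000; try (B,hash)→11960, (B,merge)→88560, (A,hash)→763480, (B,nl)→1202760, (A,merge)→15762880, (A,nl)→75012080; best=11960 via (B,hash)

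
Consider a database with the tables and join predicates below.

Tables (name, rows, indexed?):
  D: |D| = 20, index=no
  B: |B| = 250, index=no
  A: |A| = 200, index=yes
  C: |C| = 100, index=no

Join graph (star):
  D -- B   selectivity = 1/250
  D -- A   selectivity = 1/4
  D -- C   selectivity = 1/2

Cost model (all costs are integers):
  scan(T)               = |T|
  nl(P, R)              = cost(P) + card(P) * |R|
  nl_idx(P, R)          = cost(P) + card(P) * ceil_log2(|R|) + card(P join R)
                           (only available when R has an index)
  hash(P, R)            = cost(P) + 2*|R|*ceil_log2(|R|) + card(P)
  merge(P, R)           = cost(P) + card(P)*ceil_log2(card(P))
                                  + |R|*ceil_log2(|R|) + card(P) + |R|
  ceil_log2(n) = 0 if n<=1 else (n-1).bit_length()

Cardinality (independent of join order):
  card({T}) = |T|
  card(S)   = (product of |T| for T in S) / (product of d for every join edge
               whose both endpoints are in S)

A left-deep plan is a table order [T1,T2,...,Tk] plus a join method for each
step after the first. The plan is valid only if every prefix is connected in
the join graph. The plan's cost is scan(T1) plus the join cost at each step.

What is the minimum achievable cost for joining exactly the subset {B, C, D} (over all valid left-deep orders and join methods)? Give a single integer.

Selinger DP over subsets of {B,C,D}:
  {D}: scan cost=20, card=20
  {B}: scan cost=250, card=250
  {C}: scan cost=100, card=100
  {BD}: card=20; try (D,hash)→700, (B,merge)→2390, (D,merge)→2620, (B,hash)→4040, (B,nl)→5020, (D,nl)→5250; best=700 via (D,hash)
  {CD}: card=1000; try (D,hash)→400, (C,merge)→940, (D,merge)→1020, (C,hash)→1440, (C,nl)→2020, (D,nl)→2100; best=400 via (D,hash)
  {BCD}: card=1000; try (C,merge)→1620, (C,hash)→2120, (C,nl)→2700, (B,hash)→5400, (B,merge)→13650, (B,nl)→250400; best=1620 via (C,merge)

1620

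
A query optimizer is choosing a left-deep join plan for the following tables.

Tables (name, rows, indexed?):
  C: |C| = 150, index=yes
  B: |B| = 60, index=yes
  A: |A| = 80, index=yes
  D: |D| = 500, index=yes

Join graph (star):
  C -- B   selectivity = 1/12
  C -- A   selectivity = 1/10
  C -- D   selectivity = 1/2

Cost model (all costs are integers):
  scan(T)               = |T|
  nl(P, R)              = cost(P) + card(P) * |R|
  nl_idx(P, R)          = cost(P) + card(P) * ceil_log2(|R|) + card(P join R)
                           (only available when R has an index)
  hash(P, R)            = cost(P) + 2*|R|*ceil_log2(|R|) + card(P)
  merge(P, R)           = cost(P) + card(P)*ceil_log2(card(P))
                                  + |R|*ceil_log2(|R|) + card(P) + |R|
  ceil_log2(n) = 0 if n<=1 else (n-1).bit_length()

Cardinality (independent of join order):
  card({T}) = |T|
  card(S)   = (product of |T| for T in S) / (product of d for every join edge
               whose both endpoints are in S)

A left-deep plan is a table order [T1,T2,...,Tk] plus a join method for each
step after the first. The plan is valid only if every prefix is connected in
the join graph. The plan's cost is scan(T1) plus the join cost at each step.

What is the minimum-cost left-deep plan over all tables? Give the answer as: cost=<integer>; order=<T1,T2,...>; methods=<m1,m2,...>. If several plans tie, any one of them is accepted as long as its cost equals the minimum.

cost=17890; order=C,B,A,D; methods=hash,hash,hash

Selinger DP (subsets sized 1..n):
  {C}: scan cost=150, card=150
  {B}: scan cost=60, card=60
  {A}: scan cost=80, card=80
  {D}: scan cost=500, card=500
  {BC}: card=750; try (B,hash)→1020, (C,nl_idx)→1290, (B,nl_idx)→1800, (C,merge)→1830, (B,merge)→1920, (C,hash)→2520 …(+2); best=1020 via (B,hash)
  {AC}: card=1200; try (A,hash)→1420, (C,nl_idx)→1920, (C,merge)→2070, (A,merge)→2140, (A,nl_idx)→2400, (C,hash)→2560 …(+2); best=1420 via (A,hash)
  {CD}: card=37500; try (C,hash)→3400, (D,merge)→6500, (C,merge)→6850, (D,hash)→9300, (D,nl_idx)→39000, (C,nl_idx)→42000 …(+2); best=3400 via (C,hash)
  {ABC}: card=6000; try (A,hash)→2890, (B,hash)→3340, (A,merge)→9910, (A,nl_idx)→12270, (B,nl_idx)→14620, (B,merge)→16240 …(+2); best=2890 via (A,hash)
  {BCD}: card=187500; try (D,hash)→10770, (D,merge)→14270, (B,hash)→41620, (D,nl_idx)→195270, (D,nl)→376020, (B,nl_idx)→415900 …(+2); best=10770 via (D,hash)
  {ACD}: card=300000; try (D,hash)→11620, (D,merge)→20820, (A,hash)→42020, (D,nl_idx)→312220, (A,nl_idx)→565900, (D,nl)→601420 …(+2); best=11620 via (D,hash)
  {ABCD}: card=1500000; try (D,hash)→17890, (D,merge)→91890, (A,hash)→199390, (B,hash)→312340, (D,nl_idx)→1556890, (A,nl_idx)→2823270 …(+6); best=17890 via (D,hash)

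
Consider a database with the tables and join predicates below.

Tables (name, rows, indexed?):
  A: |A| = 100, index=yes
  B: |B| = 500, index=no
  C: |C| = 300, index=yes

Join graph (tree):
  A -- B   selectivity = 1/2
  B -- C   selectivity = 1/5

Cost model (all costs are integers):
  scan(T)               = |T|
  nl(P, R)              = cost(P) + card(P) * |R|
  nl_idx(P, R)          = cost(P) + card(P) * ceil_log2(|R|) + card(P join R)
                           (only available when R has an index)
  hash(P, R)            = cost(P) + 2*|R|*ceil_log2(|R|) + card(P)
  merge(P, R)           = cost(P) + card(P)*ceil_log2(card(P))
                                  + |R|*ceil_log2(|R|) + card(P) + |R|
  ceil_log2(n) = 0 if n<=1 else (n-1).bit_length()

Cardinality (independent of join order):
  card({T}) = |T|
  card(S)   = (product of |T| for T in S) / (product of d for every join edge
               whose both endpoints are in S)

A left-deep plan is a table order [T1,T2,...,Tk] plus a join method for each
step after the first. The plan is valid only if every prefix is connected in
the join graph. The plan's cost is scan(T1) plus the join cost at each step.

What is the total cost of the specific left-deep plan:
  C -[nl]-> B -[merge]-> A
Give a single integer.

631100

step 1: scan C: cost=300, card=300
step 2: join B via nl
    card(P join B) = 300*500/(5) = 30000
    cost = 300 + 300*500 = 150300
step 3: join A via merge
    card(P join A) = 30000*100/(2) = 1500000
    cost = 150300 + 30000*15 + 100*7 + 30000 + 100 = 631100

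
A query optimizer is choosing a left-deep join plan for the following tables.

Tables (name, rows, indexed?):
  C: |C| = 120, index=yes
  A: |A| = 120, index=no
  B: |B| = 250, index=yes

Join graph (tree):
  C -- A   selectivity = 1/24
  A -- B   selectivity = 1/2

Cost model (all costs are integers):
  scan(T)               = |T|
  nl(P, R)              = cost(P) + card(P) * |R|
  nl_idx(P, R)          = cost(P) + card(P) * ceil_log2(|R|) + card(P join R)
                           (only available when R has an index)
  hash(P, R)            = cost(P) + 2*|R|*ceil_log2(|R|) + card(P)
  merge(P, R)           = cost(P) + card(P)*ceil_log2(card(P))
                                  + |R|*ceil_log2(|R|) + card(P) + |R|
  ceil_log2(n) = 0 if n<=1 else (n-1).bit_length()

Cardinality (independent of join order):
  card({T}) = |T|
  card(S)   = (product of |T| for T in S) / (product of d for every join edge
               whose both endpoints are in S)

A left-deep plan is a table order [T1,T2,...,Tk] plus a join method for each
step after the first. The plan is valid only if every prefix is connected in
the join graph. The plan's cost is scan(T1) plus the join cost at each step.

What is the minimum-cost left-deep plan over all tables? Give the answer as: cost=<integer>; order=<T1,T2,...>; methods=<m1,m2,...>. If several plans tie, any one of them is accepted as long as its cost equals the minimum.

Selinger DP (subsets sized 1..n):
  {C}: scan cost=120, card=120
  {A}: scan cost=120, card=120
  {B}: scan cost=250, card=250
  {AC}: card=600; try (C,nl_idx)→1560, (C,hash)→1920, (A,hash)→1920, (C,merge)→2040, (A,merge)→2040, (C,nl)→14520 …(+1); best=1560 via (C,nl_idx)
  {AB}: card=15000; try (A,hash)→2180, (B,merge)→3330, (A,merge)→3460, (B,hash)→4240, (B,nl_idx)→16080, (B,nl)→30120 …(+1); best=2180 via (A,hash)
  {ABC}: card=75000; try (B,hash)→6160, (B,merge)→10410, (C,hash)→18860, (B,nl_idx)→81360, (B,nl)→151560, (C,nl_idx)→182180 …(+2); best=6160 via (B,hash)

cost=6160; order=A,C,B; methods=nl_idx,hash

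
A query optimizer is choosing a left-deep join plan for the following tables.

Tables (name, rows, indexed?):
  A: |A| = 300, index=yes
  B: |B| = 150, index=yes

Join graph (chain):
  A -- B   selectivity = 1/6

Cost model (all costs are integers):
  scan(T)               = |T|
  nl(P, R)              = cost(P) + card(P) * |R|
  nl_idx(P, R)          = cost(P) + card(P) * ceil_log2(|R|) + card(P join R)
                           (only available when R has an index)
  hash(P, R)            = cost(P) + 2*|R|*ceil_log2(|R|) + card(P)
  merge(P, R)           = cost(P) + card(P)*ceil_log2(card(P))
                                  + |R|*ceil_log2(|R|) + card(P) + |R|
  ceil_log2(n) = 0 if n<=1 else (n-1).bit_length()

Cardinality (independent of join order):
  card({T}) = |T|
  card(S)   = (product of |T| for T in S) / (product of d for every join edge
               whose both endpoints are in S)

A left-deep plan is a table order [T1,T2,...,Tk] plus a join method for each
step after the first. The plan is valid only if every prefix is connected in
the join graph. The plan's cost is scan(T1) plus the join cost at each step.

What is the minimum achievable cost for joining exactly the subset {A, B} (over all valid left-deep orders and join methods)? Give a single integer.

Selinger DP over subsets of {A,B}:
  {A}: scan cost=300, card=300
  {B}: scan cost=150, card=150
  {AB}: card=7500; try (B,hash)→3000, (A,merge)→4500, (B,merge)→4650, (A,hash)→5700, (A,nl_idx)→9000, (B,nl_idx)→10200 …(+2); best=3000 via (B,hash)

3000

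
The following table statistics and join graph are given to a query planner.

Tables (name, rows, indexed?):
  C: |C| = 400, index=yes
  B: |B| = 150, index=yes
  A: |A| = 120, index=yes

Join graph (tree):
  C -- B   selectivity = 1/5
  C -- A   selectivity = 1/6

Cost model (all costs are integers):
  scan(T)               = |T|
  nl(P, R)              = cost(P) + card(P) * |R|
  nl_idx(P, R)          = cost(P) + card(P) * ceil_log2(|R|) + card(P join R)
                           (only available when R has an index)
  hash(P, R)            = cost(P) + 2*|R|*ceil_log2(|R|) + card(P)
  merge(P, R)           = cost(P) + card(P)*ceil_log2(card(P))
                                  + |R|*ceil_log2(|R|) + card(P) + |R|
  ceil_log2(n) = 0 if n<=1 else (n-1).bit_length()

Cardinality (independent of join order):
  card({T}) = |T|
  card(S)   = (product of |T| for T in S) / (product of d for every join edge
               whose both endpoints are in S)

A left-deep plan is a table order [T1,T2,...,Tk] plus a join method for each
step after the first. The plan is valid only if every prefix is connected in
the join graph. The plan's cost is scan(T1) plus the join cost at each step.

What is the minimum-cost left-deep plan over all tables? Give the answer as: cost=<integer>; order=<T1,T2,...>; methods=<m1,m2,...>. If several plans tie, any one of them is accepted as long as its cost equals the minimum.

cost=12880; order=C,A,B; methods=hash,hash

Selinger DP (subsets sized 1..n):
  {C}: scan cost=400, card=400
  {B}: scan cost=150, card=150
  {A}: scan cost=120, card=120
  {BC}: card=12000; try (B,hash)→3200, (C,merge)→5500, (B,merge)→5750, (C,hash)→7500, (C,nl_idx)→13500, (B,nl_idx)→15600 …(+2); best=3200 via (B,hash)
  {AC}: card=8000; try (A,hash)→2480, (C,merge)→5080, (A,merge)→5360, (C,hash)→7440, (C,nl_idx)→9200, (A,nl_idx)→11200 …(+2); best=2480 via (A,hash)
  {ABC}: card=240000; try (B,hash)→12880, (A,hash)→16880, (B,merge)→115830, (A,merge)→184160, (B,nl_idx)→306480, (A,nl_idx)→327200 …(+2); best=12880 via (B,hash)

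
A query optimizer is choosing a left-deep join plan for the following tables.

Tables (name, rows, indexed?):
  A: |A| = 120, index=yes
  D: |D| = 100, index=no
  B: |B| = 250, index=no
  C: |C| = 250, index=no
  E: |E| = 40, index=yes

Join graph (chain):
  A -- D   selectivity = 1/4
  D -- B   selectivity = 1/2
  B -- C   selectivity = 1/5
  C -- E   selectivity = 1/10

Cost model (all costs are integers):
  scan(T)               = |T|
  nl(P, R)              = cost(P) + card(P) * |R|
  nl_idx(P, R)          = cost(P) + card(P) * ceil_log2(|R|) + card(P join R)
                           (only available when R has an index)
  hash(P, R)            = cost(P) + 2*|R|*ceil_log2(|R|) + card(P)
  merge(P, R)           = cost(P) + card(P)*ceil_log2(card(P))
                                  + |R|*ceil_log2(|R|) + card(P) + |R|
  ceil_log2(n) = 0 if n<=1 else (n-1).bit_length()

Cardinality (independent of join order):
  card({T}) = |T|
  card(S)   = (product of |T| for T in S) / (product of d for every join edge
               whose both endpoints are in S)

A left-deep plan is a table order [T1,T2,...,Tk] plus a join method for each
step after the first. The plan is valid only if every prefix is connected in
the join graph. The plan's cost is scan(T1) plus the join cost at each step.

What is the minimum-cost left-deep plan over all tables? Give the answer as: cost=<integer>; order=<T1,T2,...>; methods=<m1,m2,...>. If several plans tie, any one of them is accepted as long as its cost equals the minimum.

Selinger DP (subsets sized 1..n):
  {A}: scan cost=120, card=120
  {D}: scan cost=100, card=100
  {B}: scan cost=250, card=250
  {C}: scan cost=250, card=250
  {E}: scan cost=40, card=40
  {AD}: card=3000; try (D,hash)→1640, (A,merge)→1860, (D,merge)→1880, (A,hash)→1880, (A,nl_idx)→3800, (A,nl)→12100 …(+1); best=1640 via (D,hash)
  {BD}: card=12500; try (D,hash)→1900, (B,merge)→3150, (D,merge)→3300, (B,hash)→4200, (B,nl)→25100, (D,nl)→25250; best=1900 via (D,hash)
  {BC}: card=12500; try (C,hash)→4500, (B,hash)→4500, (C,merge)→4750, (B,merge)→4750, (C,nl)→62750, (B,nl)→62750; best=4500 via (C,hash)
  {CE}: card=1000; try (E,hash)→980, (C,merge)→2570, (E,nl_idx)→2750, (E,merge)→2780, (C,hash)→4080, (C,nl)→10040 …(+1); best=980 via (E,hash)
  {ABD}: card=375000; try (B,hash)→8640, (A,hash)→16080, (B,merge)→42890, (A,merge)→190360, (A,nl_idx)→464400, (B,nl)→751640 …(+1); best=8640 via (B,hash)
  {BCD}: card=625000; try (D,hash)→18400, (C,hash)→18400, (C,merge)→191650, (D,merge)→192800, (D,nl)→1254500, (C,nl)→3126900; best=18400 via (D,hash)
  {BCE}: card=50000; try (B,hash)→5980, (B,merge)→14230, (E,hash)→17480, (E,nl_idx)→129500, (E,merge)→192280, (B,nl)→250980 …(+1); best=5980 via (B,hash)
  {ABCD}: card=18750000; try (C,hash)→387640, (A,hash)→645080, (C,merge)→7510890, (A,merge)→13144360, (A,nl_idx)→23143400, (A,nl)→75018400 …(+1); best=387640 via (C,hash)
  {BCDE}: card=2500000; try (D,hash)→57380, (E,hash)→643880, (D,merge)→856780, (D,nl)→5005980, (E,nl_idx)→6268400, (E,merge)→13143680 …(+1); best=57380 via (D,hash)
  {ABCDE}: card=75000000; try (A,hash)→2559060, (E,hash)→19138120, (A,merge)→57558340, (A,nl_idx)→92557380, (E,nl_idx)→187887640, (A,nl)→300057380 …(+2); best=2559060 via (A,hash)

cost=2559060; order=C,E,B,D,A; methods=hash,hash,hash,hash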